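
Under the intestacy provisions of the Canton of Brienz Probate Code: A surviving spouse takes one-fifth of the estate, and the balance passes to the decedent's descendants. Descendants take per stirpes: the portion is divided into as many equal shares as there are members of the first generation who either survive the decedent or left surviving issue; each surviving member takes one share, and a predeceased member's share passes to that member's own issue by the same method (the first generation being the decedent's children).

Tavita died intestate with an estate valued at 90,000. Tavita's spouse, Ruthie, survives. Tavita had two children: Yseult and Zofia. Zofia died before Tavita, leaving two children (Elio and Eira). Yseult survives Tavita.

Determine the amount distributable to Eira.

Eira receives 18,000.

Ruthie takes one-fifth of 90,000 = 18,000. The remaining 72,000 passes to the descendants.
The descendants' portion (72,000) is divided into 2 shares of 36,000: Yseult takes 36,000; Zofia's 36,000 share passes to Zofia's issue.
Zofia's share (36,000) is divided into 2 shares of 18,000: Elio and Eira each take 18,000.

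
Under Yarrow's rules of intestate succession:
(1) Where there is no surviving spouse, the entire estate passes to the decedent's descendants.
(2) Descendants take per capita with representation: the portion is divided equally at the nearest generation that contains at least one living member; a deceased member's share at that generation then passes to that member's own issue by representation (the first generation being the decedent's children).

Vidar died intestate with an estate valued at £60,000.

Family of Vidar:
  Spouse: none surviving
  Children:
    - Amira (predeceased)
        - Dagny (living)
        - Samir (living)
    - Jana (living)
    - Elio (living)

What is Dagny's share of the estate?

Dagny receives £10,000.

The entire £60,000 passes to the descendants.
That amount (£60,000) is divided into 3 shares of £20,000: Jana and Elio each take £20,000; Amira's £20,000 share passes to Amira's issue.
Amira's share (£20,000) is divided into 2 shares of £10,000: Dagny and Samir each take £10,000.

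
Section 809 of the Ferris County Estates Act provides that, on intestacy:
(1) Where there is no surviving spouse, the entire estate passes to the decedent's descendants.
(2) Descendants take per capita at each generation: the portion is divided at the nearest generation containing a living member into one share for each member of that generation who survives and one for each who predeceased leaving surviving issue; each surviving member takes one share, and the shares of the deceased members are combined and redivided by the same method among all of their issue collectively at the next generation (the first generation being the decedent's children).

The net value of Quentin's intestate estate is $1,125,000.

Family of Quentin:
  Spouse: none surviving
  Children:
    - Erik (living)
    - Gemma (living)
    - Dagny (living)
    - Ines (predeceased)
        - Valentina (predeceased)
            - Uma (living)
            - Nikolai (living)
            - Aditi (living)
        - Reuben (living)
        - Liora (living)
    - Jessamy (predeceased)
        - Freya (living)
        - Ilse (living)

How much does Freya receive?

The entire $1,125,000 passes to the descendants.
That amount ($1,125,000) is divided at the children's generation into 5 shares of $225,000. Erik, Gemma, and Dagny each take $225,000. The 2 shares of the deceased (Ines and Jessamy) are combined into a pool of $450,000.
That pool ($450,000) is divided at the grandchildren's generation into 5 shares of $90,000. Reuben, Liora, Freya, and Ilse each take $90,000. The remaining share for the deceased Valentina ($90,000) is carried to the next generation.
That pool ($90,000) is divided at the great-grandchildren's generation equally among Uma, Nikolai, and Aditi: $30,000 each.

Freya receives $90,000.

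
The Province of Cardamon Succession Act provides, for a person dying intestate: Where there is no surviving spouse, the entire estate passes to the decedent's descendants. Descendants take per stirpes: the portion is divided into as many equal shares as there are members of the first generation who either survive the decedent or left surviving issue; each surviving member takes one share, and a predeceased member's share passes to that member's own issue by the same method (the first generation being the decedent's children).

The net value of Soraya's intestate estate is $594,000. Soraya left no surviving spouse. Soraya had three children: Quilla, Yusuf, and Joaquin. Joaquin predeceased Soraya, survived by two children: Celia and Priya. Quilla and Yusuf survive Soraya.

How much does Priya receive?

The entire $594,000 passes to the descendants.
That amount ($594,000) is divided into 3 shares of $198,000: Quilla and Yusuf each take $198,000; Joaquin's $198,000 share passes to Joaquin's issue.
Joaquin's share ($198,000) is divided into 2 shares of $99,000: Celia and Priya each take $99,000.

Priya receives $99,000.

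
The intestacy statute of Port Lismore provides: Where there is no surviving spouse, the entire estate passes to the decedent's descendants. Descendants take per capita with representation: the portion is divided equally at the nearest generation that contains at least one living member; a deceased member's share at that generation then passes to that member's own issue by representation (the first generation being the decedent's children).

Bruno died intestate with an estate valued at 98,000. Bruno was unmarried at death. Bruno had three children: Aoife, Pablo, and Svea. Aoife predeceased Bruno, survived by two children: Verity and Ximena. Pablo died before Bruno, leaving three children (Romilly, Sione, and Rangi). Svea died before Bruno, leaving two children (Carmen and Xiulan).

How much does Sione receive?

Sione receives 14,000.

The entire 98,000 passes to the descendants.
No child survives, so the initial division is made at the grandchildren's generation.
That amount (98,000) is divided into 7 shares of 14,000: Verity, Ximena, Romilly, Sione, Rangi, Carmen, and Xiulan each take 14,000.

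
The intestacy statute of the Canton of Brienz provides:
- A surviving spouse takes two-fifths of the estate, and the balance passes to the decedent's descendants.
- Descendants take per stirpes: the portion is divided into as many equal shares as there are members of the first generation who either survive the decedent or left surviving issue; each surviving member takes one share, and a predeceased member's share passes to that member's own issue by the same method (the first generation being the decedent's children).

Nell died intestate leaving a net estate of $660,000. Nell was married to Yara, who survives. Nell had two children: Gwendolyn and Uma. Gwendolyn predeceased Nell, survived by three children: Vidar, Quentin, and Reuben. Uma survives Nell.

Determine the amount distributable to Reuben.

Yara takes two-fifths of $660,000 = $264,000. The remaining $396,000 passes to the descendants.
The descendants' portion ($396,000) is divided into 2 shares of $198,000: Uma takes $198,000; Gwendolyn's $198,000 share passes to Gwendolyn's issue.
Gwendolyn's share ($198,000) is divided into 3 shares of $66,000: Vidar, Quentin, and Reuben each take $66,000.

Reuben receives $66,000.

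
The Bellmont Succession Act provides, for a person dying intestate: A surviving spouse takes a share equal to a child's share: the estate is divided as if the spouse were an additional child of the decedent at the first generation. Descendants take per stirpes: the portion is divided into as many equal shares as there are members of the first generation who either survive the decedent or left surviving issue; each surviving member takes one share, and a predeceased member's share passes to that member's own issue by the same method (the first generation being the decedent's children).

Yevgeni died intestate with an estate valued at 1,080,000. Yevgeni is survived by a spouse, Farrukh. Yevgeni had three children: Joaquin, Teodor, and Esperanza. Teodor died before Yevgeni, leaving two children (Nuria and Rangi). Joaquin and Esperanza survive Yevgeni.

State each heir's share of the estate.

Farrukh: 270,000; Joaquin: 270,000; Nuria: 135,000; Rangi: 135,000; Esperanza: 270,000

The spouse counts as an additional share at the children's level, so there are 4 primary shares of 270,000. Farrukh takes one such share (270,000).
The children's combined portion (810,000) is divided into 3 shares of 270,000: Joaquin and Esperanza each take 270,000; Teodor's 270,000 share passes to Teodor's issue.
Teodor's share (270,000) is divided into 2 shares of 135,000: Nuria and Rangi each take 135,000.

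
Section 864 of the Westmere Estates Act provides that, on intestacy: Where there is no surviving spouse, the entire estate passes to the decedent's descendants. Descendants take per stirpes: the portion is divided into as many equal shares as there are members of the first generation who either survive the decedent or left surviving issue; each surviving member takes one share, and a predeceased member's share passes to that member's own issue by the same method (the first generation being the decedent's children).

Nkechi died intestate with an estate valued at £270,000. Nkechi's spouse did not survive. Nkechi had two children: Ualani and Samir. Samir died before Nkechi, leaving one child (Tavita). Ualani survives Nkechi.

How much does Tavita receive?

The entire £270,000 passes to the descendants.
That amount (£270,000) is divided into 2 shares of £135,000: Ualani takes £135,000; Samir's £135,000 share passes to Samir's issue.
Samir's share (£135,000) passes entirely to Tavita.

Tavita receives £135,000.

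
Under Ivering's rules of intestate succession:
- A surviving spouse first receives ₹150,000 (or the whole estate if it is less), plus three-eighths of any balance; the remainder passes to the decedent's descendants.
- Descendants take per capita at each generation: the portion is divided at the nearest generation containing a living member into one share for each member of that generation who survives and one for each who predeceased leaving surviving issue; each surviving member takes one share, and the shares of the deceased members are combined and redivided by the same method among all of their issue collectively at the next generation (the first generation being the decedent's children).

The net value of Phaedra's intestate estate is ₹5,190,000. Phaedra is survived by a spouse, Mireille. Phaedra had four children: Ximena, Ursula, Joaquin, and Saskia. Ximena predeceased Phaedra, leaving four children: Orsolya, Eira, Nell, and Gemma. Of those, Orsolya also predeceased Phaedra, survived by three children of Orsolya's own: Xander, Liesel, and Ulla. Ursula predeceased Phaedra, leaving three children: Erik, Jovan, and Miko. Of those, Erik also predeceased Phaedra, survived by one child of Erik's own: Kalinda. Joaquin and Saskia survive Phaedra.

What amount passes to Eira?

Eira receives ₹225,000.

Mireille first takes ₹150,000, leaving a balance of ₹5,040,000. Mireille then takes three-eighths of the balance (₹1,890,000), for a total of ₹2,040,000. The remaining ₹3,150,000 passes to the descendants.
The descendants' portion (₹3,150,000) is divided at the children's generation into 4 shares of ₹787,500. Joaquin and Saskia each take ₹787,500. The 2 shares of the deceased (Ximena and Ursula) are combined into a pool of ₹1,575,000.
That pool (₹1,575,000) is divided at the grandchildren's generation into 7 shares of ₹225,000. Eira, Nell, Gemma, Jovan, and Miko each take ₹225,000. The 2 shares of the deceased (Orsolya and Erik) are combined into a pool of ₹450,000.
That pool (₹450,000) is divided at the great-grandchildren's generation equally among Xander, Liesel, Ulla, and Kalinda: ₹112,500 each.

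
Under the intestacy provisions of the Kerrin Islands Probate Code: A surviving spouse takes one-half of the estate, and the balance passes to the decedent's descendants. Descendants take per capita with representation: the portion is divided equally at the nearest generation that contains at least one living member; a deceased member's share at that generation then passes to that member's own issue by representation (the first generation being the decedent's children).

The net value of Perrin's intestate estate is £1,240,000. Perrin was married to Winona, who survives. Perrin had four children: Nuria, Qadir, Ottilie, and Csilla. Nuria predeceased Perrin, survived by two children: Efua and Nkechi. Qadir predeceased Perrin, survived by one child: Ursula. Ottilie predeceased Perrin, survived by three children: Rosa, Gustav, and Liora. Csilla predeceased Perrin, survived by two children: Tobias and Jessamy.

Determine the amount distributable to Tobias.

Tobias receives £77,500.

Winona takes one-half of £1,240,000 = £620,000. The remaining £620,000 passes to the descendants.
No child survives, so the initial division is made at the grandchildren's generation.
The descendants' portion (£620,000) is divided into 8 shares of £77,500: Efua, Nkechi, Ursula, Rosa, Gustav, Liora, Tobias, and Jessamy each take £77,500.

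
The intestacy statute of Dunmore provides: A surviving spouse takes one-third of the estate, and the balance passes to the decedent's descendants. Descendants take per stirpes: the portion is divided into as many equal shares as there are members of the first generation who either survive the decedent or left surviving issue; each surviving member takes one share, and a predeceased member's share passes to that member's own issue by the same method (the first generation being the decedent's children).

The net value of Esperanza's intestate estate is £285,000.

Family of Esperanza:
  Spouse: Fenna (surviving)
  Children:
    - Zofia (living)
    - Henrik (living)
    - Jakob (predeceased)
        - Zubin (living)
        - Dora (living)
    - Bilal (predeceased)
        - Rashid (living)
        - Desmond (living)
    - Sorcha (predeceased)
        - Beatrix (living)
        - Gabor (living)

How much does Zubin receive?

Fenna takes one-third of £285,000 = £95,000. The remaining £190,000 passes to the descendants.
The descendants' portion (£190,000) is divided into 5 shares of £38,000: Zofia and Henrik each take £38,000; Jakob's £38,000 share passes to Jakob's issue; Bilal's £38,000 share passes to Bilal's issue; Sorcha's £38,000 share passes to Sorcha's issue.
Jakob's share (£38,000) is divided into 2 shares of £19,000: Zubin and Dora each take £19,000.
Bilal's share (£38,000) is divided into 2 shares of £19,000: Rashid and Desmond each take £19,000.
Sorcha's share (£38,000) is divided into 2 shares of £19,000: Beatrix and Gabor each take £19,000.

Zubin receives £19,000.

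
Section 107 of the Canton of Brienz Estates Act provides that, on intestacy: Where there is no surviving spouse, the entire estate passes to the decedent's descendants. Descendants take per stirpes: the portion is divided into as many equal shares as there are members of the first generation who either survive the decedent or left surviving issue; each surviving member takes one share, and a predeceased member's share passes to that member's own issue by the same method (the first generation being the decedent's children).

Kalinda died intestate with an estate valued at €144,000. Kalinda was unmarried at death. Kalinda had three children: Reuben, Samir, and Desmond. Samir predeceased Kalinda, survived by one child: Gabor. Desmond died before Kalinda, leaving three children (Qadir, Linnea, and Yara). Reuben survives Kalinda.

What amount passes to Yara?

Yara receives €16,000.

The entire €144,000 passes to the descendants.
That amount (€144,000) is divided into 3 shares of €48,000: Reuben takes €48,000; Samir's €48,000 share passes to Samir's issue; Desmond's €48,000 share passes to Desmond's issue.
Samir's share (€48,000) passes entirely to Gabor.
Desmond's share (€48,000) is divided into 3 shares of €16,000: Qadir, Linnea, and Yara each take €16,000.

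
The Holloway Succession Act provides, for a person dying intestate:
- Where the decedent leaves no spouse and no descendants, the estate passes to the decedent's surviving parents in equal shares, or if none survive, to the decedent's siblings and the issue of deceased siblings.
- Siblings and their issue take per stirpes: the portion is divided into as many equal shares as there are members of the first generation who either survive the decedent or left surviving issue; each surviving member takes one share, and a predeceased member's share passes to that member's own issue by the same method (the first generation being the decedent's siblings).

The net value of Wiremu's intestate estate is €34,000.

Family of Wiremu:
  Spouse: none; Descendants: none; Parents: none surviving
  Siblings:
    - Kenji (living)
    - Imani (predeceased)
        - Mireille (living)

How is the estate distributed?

The entire €34,000 passes to the siblings and their issue.
That amount (€34,000) is divided into 2 shares of €17,000: Kenji takes €17,000; Imani's €17,000 share passes to Imani's issue.
Imani's share (€17,000) passes entirely to Mireille.

Kenji: €17,000; Mireille: €17,000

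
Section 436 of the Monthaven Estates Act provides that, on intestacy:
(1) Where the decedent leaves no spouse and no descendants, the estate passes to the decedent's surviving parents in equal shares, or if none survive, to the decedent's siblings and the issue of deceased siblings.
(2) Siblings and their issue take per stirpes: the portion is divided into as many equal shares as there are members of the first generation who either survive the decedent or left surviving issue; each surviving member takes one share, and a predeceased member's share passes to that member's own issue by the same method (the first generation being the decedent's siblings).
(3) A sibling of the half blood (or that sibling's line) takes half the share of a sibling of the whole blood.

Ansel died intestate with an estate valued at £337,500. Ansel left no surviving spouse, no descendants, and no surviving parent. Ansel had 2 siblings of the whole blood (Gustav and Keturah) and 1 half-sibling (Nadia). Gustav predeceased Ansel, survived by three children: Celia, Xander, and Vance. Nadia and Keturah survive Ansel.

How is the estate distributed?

Celia: £45,000; Xander: £45,000; Vance: £45,000; Nadia: £67,500; Keturah: £135,000

The entire £337,500 passes to the siblings and their issue.
Counting each half-blood sibling's line as half a unit, there are 5/2 units in £337,500, so one unit is £135,000. Whole-blood lines (Gustav and Keturah) take £135,000 each; half-blood lines (Nadia) take £67,500 each.
Gustav's share (£135,000) is divided into 3 shares of £45,000: Celia, Xander, and Vance each take £45,000.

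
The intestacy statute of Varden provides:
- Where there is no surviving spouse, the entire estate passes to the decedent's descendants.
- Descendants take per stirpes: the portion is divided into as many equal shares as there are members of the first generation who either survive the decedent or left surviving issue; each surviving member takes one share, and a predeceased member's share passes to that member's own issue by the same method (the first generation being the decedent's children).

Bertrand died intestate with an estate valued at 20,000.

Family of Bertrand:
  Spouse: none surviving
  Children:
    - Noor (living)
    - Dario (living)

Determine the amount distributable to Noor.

The entire 20,000 passes to the descendants.
That amount (20,000) is divided into 2 shares of 10,000: Noor and Dario each take 10,000.

Noor receives 10,000.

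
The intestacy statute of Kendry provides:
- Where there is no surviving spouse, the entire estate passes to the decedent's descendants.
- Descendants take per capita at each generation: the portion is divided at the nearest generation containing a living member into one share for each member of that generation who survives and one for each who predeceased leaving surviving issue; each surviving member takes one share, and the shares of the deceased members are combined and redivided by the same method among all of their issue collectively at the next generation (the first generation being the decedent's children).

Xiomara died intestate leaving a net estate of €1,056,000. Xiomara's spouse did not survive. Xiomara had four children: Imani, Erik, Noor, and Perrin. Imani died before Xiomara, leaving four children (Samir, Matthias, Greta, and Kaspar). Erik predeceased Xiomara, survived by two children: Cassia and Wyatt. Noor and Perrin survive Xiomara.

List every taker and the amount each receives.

Samir: €88,000; Matthias: €88,000; Greta: €88,000; Kaspar: €88,000; Cassia: €88,000; Wyatt: €88,000; Noor: €264,000; Perrin: €264,000

The entire €1,056,000 passes to the descendants.
That amount (€1,056,000) is divided at the children's generation into 4 shares of €264,000. Noor and Perrin each take €264,000. The 2 shares of the deceased (Imani and Erik) are combined into a pool of €528,000.
That pool (€528,000) is divided at the grandchildren's generation equally among Samir, Matthias, Greta, Kaspar, Cassia, and Wyatt: €88,000 each.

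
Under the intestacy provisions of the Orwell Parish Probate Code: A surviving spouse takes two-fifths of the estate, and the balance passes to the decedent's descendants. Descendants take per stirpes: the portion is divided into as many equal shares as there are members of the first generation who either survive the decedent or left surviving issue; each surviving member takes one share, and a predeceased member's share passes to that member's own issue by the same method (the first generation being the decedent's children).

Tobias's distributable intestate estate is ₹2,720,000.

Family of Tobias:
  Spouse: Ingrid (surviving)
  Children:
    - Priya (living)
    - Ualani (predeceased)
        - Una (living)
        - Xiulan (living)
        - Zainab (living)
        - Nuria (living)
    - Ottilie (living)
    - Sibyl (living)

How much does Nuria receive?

Nuria receives ₹102,000.

Ingrid takes two-fifths of ₹2,720,000 = ₹1,088,000. The remaining ₹1,632,000 passes to the descendants.
The descendants' portion (₹1,632,000) is divided into 4 shares of ₹408,000: Priya, Ottilie, and Sibyl each take ₹408,000; Ualani's ₹408,000 share passes to Ualani's issue.
Ualani's share (₹408,000) is divided into 4 shares of ₹102,000: Una, Xiulan, Zainab, and Nuria each take ₹102,000.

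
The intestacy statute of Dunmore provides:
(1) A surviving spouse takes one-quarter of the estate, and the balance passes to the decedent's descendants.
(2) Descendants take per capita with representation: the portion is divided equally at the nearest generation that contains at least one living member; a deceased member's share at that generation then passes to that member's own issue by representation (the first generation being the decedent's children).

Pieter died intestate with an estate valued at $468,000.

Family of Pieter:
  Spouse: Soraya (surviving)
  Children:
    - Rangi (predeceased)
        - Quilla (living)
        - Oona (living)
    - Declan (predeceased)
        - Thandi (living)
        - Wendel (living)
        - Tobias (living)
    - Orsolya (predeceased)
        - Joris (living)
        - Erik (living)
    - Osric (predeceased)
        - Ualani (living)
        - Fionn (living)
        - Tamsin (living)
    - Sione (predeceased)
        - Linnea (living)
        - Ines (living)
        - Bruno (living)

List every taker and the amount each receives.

Soraya: $117,000; Quilla: $27,000; Oona: $27,000; Thandi: $27,000; Wendel: $27,000; Tobias: $27,000; Joris: $27,000; Erik: $27,000; Ualani: $27,000; Fionn: $27,000; Tamsin: $27,000; Linnea: $27,000; Ines: $27,000; Bruno: $27,000

Soraya takes one-quarter of $468,000 = $117,000. The remaining $351,000 passes to the descendants.
No child survives, so the initial division is made at the grandchildren's generation.
The descendants' portion ($351,000) is divided into 13 shares of $27,000: Quilla, Oona, Thandi, Wendel, Tobias, Joris, Erik, Ualani, Fionn, Tamsin, Linnea, Ines, and Bruno each take $27,000.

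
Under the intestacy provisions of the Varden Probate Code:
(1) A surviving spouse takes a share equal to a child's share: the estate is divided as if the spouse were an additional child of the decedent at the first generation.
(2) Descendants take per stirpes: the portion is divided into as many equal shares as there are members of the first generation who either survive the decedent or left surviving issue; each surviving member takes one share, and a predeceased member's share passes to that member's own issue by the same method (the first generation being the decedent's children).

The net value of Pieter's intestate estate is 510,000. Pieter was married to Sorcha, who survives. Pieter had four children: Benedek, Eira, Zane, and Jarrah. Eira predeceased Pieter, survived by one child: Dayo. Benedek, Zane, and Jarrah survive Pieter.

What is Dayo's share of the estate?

Dayo receives 102,000.

The spouse counts as an additional share at the children's level, so there are 5 primary shares of 102,000. Sorcha takes one such share (102,000).
The children's combined portion (408,000) is divided into 4 shares of 102,000: Benedek, Zane, and Jarrah each take 102,000; Eira's 102,000 share passes to Eira's issue.
Eira's share (102,000) passes entirely to Dayo.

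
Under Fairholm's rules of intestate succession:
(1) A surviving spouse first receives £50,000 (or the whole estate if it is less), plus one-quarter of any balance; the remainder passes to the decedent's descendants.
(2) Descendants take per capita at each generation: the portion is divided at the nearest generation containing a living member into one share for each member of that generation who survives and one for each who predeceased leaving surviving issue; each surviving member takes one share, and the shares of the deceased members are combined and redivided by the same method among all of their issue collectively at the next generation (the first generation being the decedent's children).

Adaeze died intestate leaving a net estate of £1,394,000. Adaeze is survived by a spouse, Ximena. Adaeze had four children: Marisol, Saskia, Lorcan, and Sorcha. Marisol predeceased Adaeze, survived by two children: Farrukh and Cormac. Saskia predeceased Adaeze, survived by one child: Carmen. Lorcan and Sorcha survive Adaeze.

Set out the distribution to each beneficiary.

Ximena: £386,000; Farrukh: £168,000; Cormac: £168,000; Carmen: £168,000; Lorcan: £252,000; Sorcha: £252,000

Ximena first takes £50,000, leaving a balance of £1,344,000. Ximena then takes one-quarter of the balance (£336,000), for a total of £386,000. The remaining £1,008,000 passes to the descendants.
The descendants' portion (£1,008,000) is divided at the children's generation into 4 shares of £252,000. Lorcan and Sorcha each take £252,000. The 2 shares of the deceased (Marisol and Saskia) are combined into a pool of £504,000.
That pool (£504,000) is divided at the grandchildren's generation equally among Farrukh, Cormac, and Carmen: £168,000 each.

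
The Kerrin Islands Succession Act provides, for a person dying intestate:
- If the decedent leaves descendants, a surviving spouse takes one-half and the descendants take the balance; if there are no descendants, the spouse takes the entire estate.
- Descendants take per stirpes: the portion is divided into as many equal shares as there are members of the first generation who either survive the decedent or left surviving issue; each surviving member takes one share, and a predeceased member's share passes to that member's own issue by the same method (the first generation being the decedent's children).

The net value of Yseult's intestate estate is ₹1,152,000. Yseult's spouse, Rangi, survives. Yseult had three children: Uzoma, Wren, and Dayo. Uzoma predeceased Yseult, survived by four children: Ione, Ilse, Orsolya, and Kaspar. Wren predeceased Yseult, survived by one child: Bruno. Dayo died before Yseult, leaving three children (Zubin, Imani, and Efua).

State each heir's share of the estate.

Rangi takes one-half of ₹1,152,000 = ₹576,000. The remaining ₹576,000 passes to the descendants.
The descendants' portion (₹576,000) is divided into 3 shares of ₹192,000: Uzoma's ₹192,000 share passes to Uzoma's issue; Wren's ₹192,000 share passes to Wren's issue; Dayo's ₹192,000 share passes to Dayo's issue.
Uzoma's share (₹192,000) is divided into 4 shares of ₹48,000: Ione, Ilse, Orsolya, and Kaspar each take ₹48,000.
Wren's share (₹192,000) passes entirely to Bruno.
Dayo's share (₹192,000) is divided into 3 shares of ₹64,000: Zubin, Imani, and Efua each take ₹64,000.

Rangi: ₹576,000; Ione: ₹48,000; Ilse: ₹48,000; Orsolya: ₹48,000; Kaspar: ₹48,000; Bruno: ₹192,000; Zubin: ₹64,000; Imani: ₹64,000; Efua: ₹64,000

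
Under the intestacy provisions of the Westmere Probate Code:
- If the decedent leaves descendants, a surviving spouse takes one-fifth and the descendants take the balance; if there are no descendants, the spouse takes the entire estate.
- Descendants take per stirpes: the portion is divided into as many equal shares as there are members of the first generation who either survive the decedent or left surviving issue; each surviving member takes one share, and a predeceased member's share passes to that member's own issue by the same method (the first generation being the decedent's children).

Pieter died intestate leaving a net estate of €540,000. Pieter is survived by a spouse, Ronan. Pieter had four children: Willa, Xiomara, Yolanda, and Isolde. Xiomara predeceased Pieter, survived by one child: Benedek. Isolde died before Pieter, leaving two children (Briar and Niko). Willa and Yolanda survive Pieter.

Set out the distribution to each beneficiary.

Ronan takes one-fifth of €540,000 = €108,000. The remaining €432,000 passes to the descendants.
The descendants' portion (€432,000) is divided into 4 shares of €108,000: Willa and Yolanda each take €108,000; Xiomara's €108,000 share passes to Xiomara's issue; Isolde's €108,000 share passes to Isolde's issue.
Xiomara's share (€108,000) passes entirely to Benedek.
Isolde's share (€108,000) is divided into 2 shares of €54,000: Briar and Niko each take €54,000.

Ronan: €108,000; Willa: €108,000; Benedek: €108,000; Yolanda: €108,000; Briar: €54,000; Niko: €54,000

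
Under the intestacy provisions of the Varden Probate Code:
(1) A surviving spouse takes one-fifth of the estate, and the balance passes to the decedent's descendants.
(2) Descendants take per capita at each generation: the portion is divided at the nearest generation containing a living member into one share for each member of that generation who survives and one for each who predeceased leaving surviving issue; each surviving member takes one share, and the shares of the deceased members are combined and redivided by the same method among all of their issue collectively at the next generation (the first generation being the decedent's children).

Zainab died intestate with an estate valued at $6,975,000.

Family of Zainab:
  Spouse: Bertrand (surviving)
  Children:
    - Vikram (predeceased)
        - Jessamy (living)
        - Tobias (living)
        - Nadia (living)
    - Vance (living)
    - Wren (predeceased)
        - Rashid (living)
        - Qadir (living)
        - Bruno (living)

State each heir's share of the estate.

Bertrand takes one-fifth of $6,975,000 = $1,395,000. The remaining $5,580,000 passes to the descendants.
The descendants' portion ($5,580,000) is divided at the children's generation into 3 shares of $1,860,000. Vance takes $1,860,000. The 2 shares of the deceased (Vikram and Wren) are combined into a pool of $3,720,000.
That pool ($3,720,000) is divided at the grandchildren's generation equally among Jessamy, Tobias, Nadia, Rashid, Qadir, and Bruno: $620,000 each.

Bertrand: $1,395,000; Jessamy: $620,000; Tobias: $620,000; Nadia: $620,000; Vance: $1,860,000; Rashid: $620,000; Qadir: $620,000; Bruno: $620,000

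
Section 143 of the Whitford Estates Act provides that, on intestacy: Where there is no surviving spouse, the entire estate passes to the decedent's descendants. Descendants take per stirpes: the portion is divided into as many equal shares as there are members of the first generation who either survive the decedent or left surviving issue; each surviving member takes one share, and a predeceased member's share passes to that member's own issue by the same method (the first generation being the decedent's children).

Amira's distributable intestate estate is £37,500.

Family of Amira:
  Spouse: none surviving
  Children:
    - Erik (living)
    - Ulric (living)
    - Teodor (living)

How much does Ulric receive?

Ulric receives £12,500.

The entire £37,500 passes to the descendants.
That amount (£37,500) is divided into 3 shares of £12,500: Erik, Ulric, and Teodor each take £12,500.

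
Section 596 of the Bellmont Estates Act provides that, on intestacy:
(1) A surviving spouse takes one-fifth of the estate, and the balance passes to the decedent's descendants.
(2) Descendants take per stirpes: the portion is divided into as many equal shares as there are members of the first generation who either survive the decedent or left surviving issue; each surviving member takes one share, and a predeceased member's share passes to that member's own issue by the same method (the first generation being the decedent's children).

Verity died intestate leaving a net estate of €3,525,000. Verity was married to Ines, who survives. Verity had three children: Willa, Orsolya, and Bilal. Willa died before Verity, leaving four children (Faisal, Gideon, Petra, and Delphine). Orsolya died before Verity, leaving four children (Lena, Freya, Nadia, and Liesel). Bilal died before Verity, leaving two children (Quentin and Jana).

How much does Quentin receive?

Ines takes one-fifth of €3,525,000 = €705,000. The remaining €2,820,000 passes to the descendants.
The descendants' portion (€2,820,000) is divided into 3 shares of €940,000: Willa's €940,000 share passes to Willa's issue; Orsolya's €940,000 share passes to Orsolya's issue; Bilal's €940,000 share passes to Bilal's issue.
Willa's share (€940,000) is divided into 4 shares of €235,000: Faisal, Gideon, Petra, and Delphine each take €235,000.
Orsolya's share (€940,000) is divided into 4 shares of €235,000: Lena, Freya, Nadia, and Liesel each take €235,000.
Bilal's share (€940,000) is divided into 2 shares of €470,000: Quentin and Jana each take €470,000.

Quentin receives €470,000.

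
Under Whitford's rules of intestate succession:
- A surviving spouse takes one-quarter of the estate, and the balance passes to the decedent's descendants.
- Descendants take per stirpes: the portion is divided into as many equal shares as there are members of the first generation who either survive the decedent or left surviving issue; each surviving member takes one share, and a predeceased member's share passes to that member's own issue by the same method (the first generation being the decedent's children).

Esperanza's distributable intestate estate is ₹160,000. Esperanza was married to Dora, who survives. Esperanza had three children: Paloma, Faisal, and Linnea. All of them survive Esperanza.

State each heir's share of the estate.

Dora takes one-quarter of ₹160,000 = ₹40,000. The remaining ₹120,000 passes to the descendants.
The descendants' portion (₹120,000) is divided into 3 shares of ₹40,000: Paloma, Faisal, and Linnea each take ₹40,000.

Dora: ₹40,000; Paloma: ₹40,000; Faisal: ₹40,000; Linnea: ₹40,000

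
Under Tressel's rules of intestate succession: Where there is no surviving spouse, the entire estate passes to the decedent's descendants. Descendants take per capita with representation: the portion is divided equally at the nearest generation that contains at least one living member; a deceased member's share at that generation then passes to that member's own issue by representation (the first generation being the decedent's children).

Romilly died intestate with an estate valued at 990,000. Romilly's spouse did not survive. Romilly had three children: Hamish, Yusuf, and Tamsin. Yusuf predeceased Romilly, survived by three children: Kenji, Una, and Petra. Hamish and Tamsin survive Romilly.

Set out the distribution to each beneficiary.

The entire 990,000 passes to the descendants.
That amount (990,000) is divided into 3 shares of 330,000: Hamish and Tamsin each take 330,000; Yusuf's 330,000 share passes to Yusuf's issue.
Yusuf's share (330,000) is divided into 3 shares of 110,000: Kenji, Una, and Petra each take 110,000.

Hamish: 330,000; Kenji: 110,000; Una: 110,000; Petra: 110,000; Tamsin: 330,000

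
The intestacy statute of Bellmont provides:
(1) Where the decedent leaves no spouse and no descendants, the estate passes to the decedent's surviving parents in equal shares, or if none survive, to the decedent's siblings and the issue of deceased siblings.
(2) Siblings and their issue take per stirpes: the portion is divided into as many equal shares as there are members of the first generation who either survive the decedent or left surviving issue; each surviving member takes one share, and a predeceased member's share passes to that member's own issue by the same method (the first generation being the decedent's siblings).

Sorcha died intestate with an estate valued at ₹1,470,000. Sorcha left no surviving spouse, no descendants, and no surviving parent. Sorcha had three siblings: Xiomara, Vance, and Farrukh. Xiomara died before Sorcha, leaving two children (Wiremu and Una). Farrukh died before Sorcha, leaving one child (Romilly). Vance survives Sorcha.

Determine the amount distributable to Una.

Una receives ₹245,000.

The entire ₹1,470,000 passes to the siblings and their issue.
That amount (₹1,470,000) is divided into 3 shares of ₹490,000: Vance takes ₹490,000; Xiomara's ₹490,000 share passes to Xiomara's issue; Farrukh's ₹490,000 share passes to Farrukh's issue.
Xiomara's share (₹490,000) is divided into 2 shares of ₹245,000: Wiremu and Una each take ₹245,000.
Farrukh's share (₹490,000) passes entirely to Romilly.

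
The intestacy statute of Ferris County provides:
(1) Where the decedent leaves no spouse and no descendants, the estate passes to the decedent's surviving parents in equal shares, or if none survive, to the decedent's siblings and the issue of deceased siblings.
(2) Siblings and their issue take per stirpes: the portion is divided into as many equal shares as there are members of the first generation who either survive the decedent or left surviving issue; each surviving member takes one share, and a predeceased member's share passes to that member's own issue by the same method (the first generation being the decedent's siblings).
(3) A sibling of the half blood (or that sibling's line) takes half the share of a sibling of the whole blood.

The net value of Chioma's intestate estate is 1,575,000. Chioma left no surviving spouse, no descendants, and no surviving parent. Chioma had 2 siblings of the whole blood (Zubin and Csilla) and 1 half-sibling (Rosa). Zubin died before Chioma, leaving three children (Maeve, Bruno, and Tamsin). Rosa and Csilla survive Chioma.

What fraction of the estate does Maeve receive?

The entire 1,575,000 passes to the siblings and their issue.
Counting each half-blood sibling's line as half a unit, there are 5/2 units in 1,575,000, so one unit is 630,000. Whole-blood lines (Zubin and Csilla) take 630,000 each; half-blood lines (Rosa) take 315,000 each.
Zubin's share (630,000) is divided into 3 shares of 210,000: Maeve, Bruno, and Tamsin each take 210,000.

Maeve receives 2/15 of the estate.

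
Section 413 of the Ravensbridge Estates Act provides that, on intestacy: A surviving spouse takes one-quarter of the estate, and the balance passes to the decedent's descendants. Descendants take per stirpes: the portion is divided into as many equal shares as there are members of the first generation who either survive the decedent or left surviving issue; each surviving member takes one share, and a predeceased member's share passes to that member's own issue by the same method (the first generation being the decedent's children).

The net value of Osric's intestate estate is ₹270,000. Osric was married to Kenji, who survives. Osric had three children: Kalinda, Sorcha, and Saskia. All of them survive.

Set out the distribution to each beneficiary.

Kenji: ₹67,500; Kalinda: ₹67,500; Sorcha: ₹67,500; Saskia: ₹67,500

Kenji takes one-quarter of ₹270,000 = ₹67,500. The remaining ₹202,500 passes to the descendants.
The descendants' portion (₹202,500) is divided into 3 shares of ₹67,500: Kalinda, Sorcha, and Saskia each take ₹67,500.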